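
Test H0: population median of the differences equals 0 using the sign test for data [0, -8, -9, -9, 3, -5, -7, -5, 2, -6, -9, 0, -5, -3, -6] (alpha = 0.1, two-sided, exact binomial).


Step 1: Discard zero differences. Original n = 15; n_eff = number of nonzero differences = 13.
Nonzero differences (with sign): -8, -9, -9, +3, -5, -7, -5, +2, -6, -9, -5, -3, -6
Step 2: Count signs: positive = 2, negative = 11.
Step 3: Under H0: P(positive) = 0.5, so the number of positives S ~ Bin(13, 0.5).
Step 4: Two-sided exact p-value = sum of Bin(13,0.5) probabilities at or below the observed probability = 0.022461.
Step 5: alpha = 0.1. reject H0.

n_eff = 13, pos = 2, neg = 11, p = 0.022461, reject H0.


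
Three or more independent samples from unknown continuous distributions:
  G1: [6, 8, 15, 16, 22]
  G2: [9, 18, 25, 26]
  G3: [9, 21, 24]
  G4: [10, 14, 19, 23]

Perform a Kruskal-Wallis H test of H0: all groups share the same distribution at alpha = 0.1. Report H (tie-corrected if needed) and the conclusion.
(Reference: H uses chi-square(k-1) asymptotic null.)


Step 1: Combine all N = 16 observations and assign midranks.
sorted (value, group, rank): (6,G1,1), (8,G1,2), (9,G2,3.5), (9,G3,3.5), (10,G4,5), (14,G4,6), (15,G1,7), (16,G1,8), (18,G2,9), (19,G4,10), (21,G3,11), (22,G1,12), (23,G4,13), (24,G3,14), (25,G2,15), (26,G2,16)
Step 2: Sum ranks within each group.
R_1 = 30 (n_1 = 5)
R_2 = 43.5 (n_2 = 4)
R_3 = 28.5 (n_3 = 3)
R_4 = 34 (n_4 = 4)
Step 3: H = 12/(N(N+1)) * sum(R_i^2/n_i) - 3(N+1)
     = 12/(16*17) * (30^2/5 + 43.5^2/4 + 28.5^2/3 + 34^2/4) - 3*17
     = 0.044118 * 1212.81 - 51
     = 2.506434.
Step 4: Ties present; correction factor C = 1 - 6/(16^3 - 16) = 0.998529. Corrected H = 2.506434 / 0.998529 = 2.510125.
Step 5: Under H0, H ~ chi^2(3); p-value = 0.473464.
Step 6: alpha = 0.1. fail to reject H0.

H = 2.5101, df = 3, p = 0.473464, fail to reject H0.


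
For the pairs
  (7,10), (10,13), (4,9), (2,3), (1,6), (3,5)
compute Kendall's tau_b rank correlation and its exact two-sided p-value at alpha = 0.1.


Step 1: Enumerate the 15 unordered pairs (i,j) with i<j and classify each by sign(x_j-x_i) * sign(y_j-y_i).
  (1,2):dx=+3,dy=+3->C; (1,3):dx=-3,dy=-1->C; (1,4):dx=-5,dy=-7->C; (1,5):dx=-6,dy=-4->C
  (1,6):dx=-4,dy=-5->C; (2,3):dx=-6,dy=-4->C; (2,4):dx=-8,dy=-10->C; (2,5):dx=-9,dy=-7->C
  (2,6):dx=-7,dy=-8->C; (3,4):dx=-2,dy=-6->C; (3,5):dx=-3,dy=-3->C; (3,6):dx=-1,dy=-4->C
  (4,5):dx=-1,dy=+3->D; (4,6):dx=+1,dy=+2->C; (5,6):dx=+2,dy=-1->D
Step 2: C = 13, D = 2, total pairs = 15.
Step 3: tau = (C - D)/(n(n-1)/2) = (13 - 2)/15 = 0.733333.
Step 4: Exact two-sided p-value (enumerate n! = 720 permutations of y under H0): p = 0.055556.
Step 5: alpha = 0.1. reject H0.

tau_b = 0.7333 (C=13, D=2), p = 0.055556, reject H0.


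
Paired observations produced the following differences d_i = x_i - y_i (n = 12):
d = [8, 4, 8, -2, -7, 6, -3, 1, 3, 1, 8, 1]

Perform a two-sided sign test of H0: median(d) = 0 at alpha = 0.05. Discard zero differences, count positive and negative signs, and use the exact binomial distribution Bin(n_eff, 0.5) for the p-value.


Step 1: Discard zero differences. Original n = 12; n_eff = number of nonzero differences = 12.
Nonzero differences (with sign): +8, +4, +8, -2, -7, +6, -3, +1, +3, +1, +8, +1
Step 2: Count signs: positive = 9, negative = 3.
Step 3: Under H0: P(positive) = 0.5, so the number of positives S ~ Bin(12, 0.5).
Step 4: Two-sided exact p-value = sum of Bin(12,0.5) probabilities at or below the observed probability = 0.145996.
Step 5: alpha = 0.05. fail to reject H0.

n_eff = 12, pos = 9, neg = 3, p = 0.145996, fail to reject H0.


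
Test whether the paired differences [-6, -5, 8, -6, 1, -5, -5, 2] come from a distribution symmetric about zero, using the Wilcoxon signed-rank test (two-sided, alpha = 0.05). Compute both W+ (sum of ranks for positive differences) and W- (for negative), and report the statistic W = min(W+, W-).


Step 1: Drop any zero differences (none here) and take |d_i|.
|d| = [6, 5, 8, 6, 1, 5, 5, 2]
Step 2: Midrank |d_i| (ties get averaged ranks).
ranks: |6|->6.5, |5|->4, |8|->8, |6|->6.5, |1|->1, |5|->4, |5|->4, |2|->2
Step 3: Attach original signs; sum ranks with positive sign and with negative sign.
W+ = 8 + 1 + 2 = 11
W- = 6.5 + 4 + 6.5 + 4 + 4 = 25
(Check: W+ + W- = 36 should equal n(n+1)/2 = 36.)
Step 4: Test statistic W = min(W+, W-) = 11.
Step 5: Ties in |d|, so use the tie-corrected normal approximation.
        E[W] = n(n+1)/4 = 8*9/4 = 18.
        Tie groups: |d|=5 (t=3), |d|=6 (t=2); sum(t^3 - t) = 30.
        Var[W] = n(n+1)(2n+1)/24 - sum(t^3-t)/48 = 1224/24 - 30/48 = 50.375.
        z = (W - E[W]) / sqrt(Var[W]) = (11 - 18) / 7.0975 = -0.9863.
        Two-sided p = 2*Phi(z) = 0.324007.
Step 6: alpha = 0.05. fail to reject H0.

W+ = 11, W- = 25, W = min = 11, p = 0.324007, fail to reject H0.


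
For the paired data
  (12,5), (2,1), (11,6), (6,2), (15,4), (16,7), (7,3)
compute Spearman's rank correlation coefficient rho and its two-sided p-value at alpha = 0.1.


Step 1: Rank x and y separately (midranks; no ties here).
rank(x): 12->5, 2->1, 11->4, 6->2, 15->6, 16->7, 7->3
rank(y): 5->5, 1->1, 6->6, 2->2, 4->4, 7->7, 3->3
Step 2: d_i = R_x(i) - R_y(i); compute d_i^2.
  (5-5)^2=0, (1-1)^2=0, (4-6)^2=4, (2-2)^2=0, (6-4)^2=4, (7-7)^2=0, (3-3)^2=0
sum(d^2) = 8.
Step 3: rho = 1 - 6*8 / (7*(7^2 - 1)) = 1 - 48/336 = 0.857143.
Step 4: Under H0, t = rho * sqrt((n-2)/(1-rho^2)) = 3.7210 ~ t(5).
Step 5: Two-sided p-value from the t-distribution with 5 df = 0.013697.
Step 6: alpha = 0.1. reject H0.

rho = 0.8571, p = 0.013697, reject H0 at alpha = 0.1.


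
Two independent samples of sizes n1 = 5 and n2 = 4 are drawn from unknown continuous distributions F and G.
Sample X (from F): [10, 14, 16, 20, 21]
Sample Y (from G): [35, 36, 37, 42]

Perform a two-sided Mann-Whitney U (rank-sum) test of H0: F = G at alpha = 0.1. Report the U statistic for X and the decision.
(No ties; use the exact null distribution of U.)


Step 1: Combine and sort all 9 observations; assign midranks.
sorted (value, group): (10,X), (14,X), (16,X), (20,X), (21,X), (35,Y), (36,Y), (37,Y), (42,Y)
ranks: 10->1, 14->2, 16->3, 20->4, 21->5, 35->6, 36->7, 37->8, 42->9
Step 2: Rank sum for X: R1 = 1 + 2 + 3 + 4 + 5 = 15.
Step 3: U_X = R1 - n1(n1+1)/2 = 15 - 5*6/2 = 15 - 15 = 0.
       U_Y = n1*n2 - U_X = 20 - 0 = 20.
Step 4: No ties, so the exact null distribution of U (based on enumerating the C(9,5) = 126 equally likely rank assignments) gives the two-sided p-value.
Step 5: p-value = 0.015873; compare to alpha = 0.1. reject H0.

U_X = 0, p = 0.015873, reject H0 at alpha = 0.1.


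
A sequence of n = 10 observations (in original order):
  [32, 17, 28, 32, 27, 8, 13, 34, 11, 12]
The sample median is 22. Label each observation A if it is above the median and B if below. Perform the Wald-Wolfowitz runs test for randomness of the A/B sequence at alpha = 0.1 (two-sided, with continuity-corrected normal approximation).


Step 1: Compute median = 22; label A = above, B = below.
Labels in order: ABAAABBABB  (n_A = 5, n_B = 5)
Step 2: Count runs R = 6.
Step 3: Under H0 (random ordering), E[R] = 2*n_A*n_B/(n_A+n_B) + 1 = 2*5*5/10 + 1 = 6.0000.
        Var[R] = 2*n_A*n_B*(2*n_A*n_B - n_A - n_B) / ((n_A+n_B)^2 * (n_A+n_B-1)) = 2000/900 = 2.2222.
        SD[R] = 1.4907.
Step 4: R = E[R], so z = 0 with no continuity correction.
Step 5: Two-sided p-value via normal approximation = 2*(1 - Phi(|z|)) = 1.000000.
Step 6: alpha = 0.1. fail to reject H0.

R = 6, z = 0.0000, p = 1.000000, fail to reject H0.


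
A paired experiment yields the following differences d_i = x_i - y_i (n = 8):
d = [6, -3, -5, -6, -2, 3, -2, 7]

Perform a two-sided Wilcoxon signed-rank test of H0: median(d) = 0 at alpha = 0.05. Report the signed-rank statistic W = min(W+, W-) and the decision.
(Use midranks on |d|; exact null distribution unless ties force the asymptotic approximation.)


Step 1: Drop any zero differences (none here) and take |d_i|.
|d| = [6, 3, 5, 6, 2, 3, 2, 7]
Step 2: Midrank |d_i| (ties get averaged ranks).
ranks: |6|->6.5, |3|->3.5, |5|->5, |6|->6.5, |2|->1.5, |3|->3.5, |2|->1.5, |7|->8
Step 3: Attach original signs; sum ranks with positive sign and with negative sign.
W+ = 6.5 + 3.5 + 8 = 18
W- = 3.5 + 5 + 6.5 + 1.5 + 1.5 = 18
(Check: W+ + W- = 36 should equal n(n+1)/2 = 36.)
Step 4: Test statistic W = min(W+, W-) = 18.
Step 5: Ties in |d|, so use the tie-corrected normal approximation.
        E[W] = n(n+1)/4 = 8*9/4 = 18.
        Tie groups: |d|=2 (t=2), |d|=3 (t=2), |d|=6 (t=2); sum(t^3 - t) = 18.
        Var[W] = n(n+1)(2n+1)/24 - sum(t^3-t)/48 = 1224/24 - 18/48 = 50.625.
        z = (W - E[W]) / sqrt(Var[W]) = (18 - 18) / 7.1151 = 0.0000.
        Two-sided p = 2*Phi(z) = 1.000000.
Step 6: alpha = 0.05. fail to reject H0.

W+ = 18, W- = 18, W = min = 18, p = 1.000000, fail to reject H0.


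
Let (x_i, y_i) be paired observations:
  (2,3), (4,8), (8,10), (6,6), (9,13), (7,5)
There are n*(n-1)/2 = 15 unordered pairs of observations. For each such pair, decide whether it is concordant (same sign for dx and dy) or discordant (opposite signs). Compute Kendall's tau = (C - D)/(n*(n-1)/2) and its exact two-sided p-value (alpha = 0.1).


Step 1: Enumerate the 15 unordered pairs (i,j) with i<j and classify each by sign(x_j-x_i) * sign(y_j-y_i).
  (1,2):dx=+2,dy=+5->C; (1,3):dx=+6,dy=+7->C; (1,4):dx=+4,dy=+3->C; (1,5):dx=+7,dy=+10->C
  (1,6):dx=+5,dy=+2->C; (2,3):dx=+4,dy=+2->C; (2,4):dx=+2,dy=-2->D; (2,5):dx=+5,dy=+5->C
  (2,6):dx=+3,dy=-3->D; (3,4):dx=-2,dy=-4->C; (3,5):dx=+1,dy=+3->C; (3,6):dx=-1,dy=-5->C
  (4,5):dx=+3,dy=+7->C; (4,6):dx=+1,dy=-1->D; (5,6):dx=-2,dy=-8->C
Step 2: C = 12, D = 3, total pairs = 15.
Step 3: tau = (C - D)/(n(n-1)/2) = (12 - 3)/15 = 0.600000.
Step 4: Exact two-sided p-value (enumerate n! = 720 permutations of y under H0): p = 0.136111.
Step 5: alpha = 0.1. fail to reject H0.

tau_b = 0.6000 (C=12, D=3), p = 0.136111, fail to reject H0.


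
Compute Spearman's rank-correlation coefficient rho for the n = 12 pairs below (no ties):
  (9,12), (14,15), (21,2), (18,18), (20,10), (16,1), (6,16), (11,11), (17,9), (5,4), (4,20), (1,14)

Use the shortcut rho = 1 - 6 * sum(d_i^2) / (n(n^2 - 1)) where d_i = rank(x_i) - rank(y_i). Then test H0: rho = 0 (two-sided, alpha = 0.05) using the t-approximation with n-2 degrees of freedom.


Step 1: Rank x and y separately (midranks; no ties here).
rank(x): 9->5, 14->7, 21->12, 18->10, 20->11, 16->8, 6->4, 11->6, 17->9, 5->3, 4->2, 1->1
rank(y): 12->7, 15->9, 2->2, 18->11, 10->5, 1->1, 16->10, 11->6, 9->4, 4->3, 20->12, 14->8
Step 2: d_i = R_x(i) - R_y(i); compute d_i^2.
  (5-7)^2=4, (7-9)^2=4, (12-2)^2=100, (10-11)^2=1, (11-5)^2=36, (8-1)^2=49, (4-10)^2=36, (6-6)^2=0, (9-4)^2=25, (3-3)^2=0, (2-12)^2=100, (1-8)^2=49
sum(d^2) = 404.
Step 3: rho = 1 - 6*404 / (12*(12^2 - 1)) = 1 - 2424/1716 = -0.412587.
Step 4: Under H0, t = rho * sqrt((n-2)/(1-rho^2)) = -1.4323 ~ t(10).
Step 5: Two-sided p-value from the t-distribution with 10 df = 0.182564.
Step 6: alpha = 0.05. fail to reject H0.

rho = -0.4126, p = 0.182564, fail to reject H0 at alpha = 0.05.


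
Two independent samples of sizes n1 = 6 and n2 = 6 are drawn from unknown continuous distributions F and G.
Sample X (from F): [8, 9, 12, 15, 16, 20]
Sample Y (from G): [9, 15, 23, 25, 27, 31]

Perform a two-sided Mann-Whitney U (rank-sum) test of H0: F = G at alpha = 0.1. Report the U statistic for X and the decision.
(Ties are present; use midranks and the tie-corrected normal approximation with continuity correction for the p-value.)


Step 1: Combine and sort all 12 observations; assign midranks.
sorted (value, group): (8,X), (9,X), (9,Y), (12,X), (15,X), (15,Y), (16,X), (20,X), (23,Y), (25,Y), (27,Y), (31,Y)
ranks: 8->1, 9->2.5, 9->2.5, 12->4, 15->5.5, 15->5.5, 16->7, 20->8, 23->9, 25->10, 27->11, 31->12
Step 2: Rank sum for X: R1 = 1 + 2.5 + 4 + 5.5 + 7 + 8 = 28.
Step 3: U_X = R1 - n1(n1+1)/2 = 28 - 6*7/2 = 28 - 21 = 7.
       U_Y = n1*n2 - U_X = 36 - 7 = 29.
Step 4: Ties are present, so use the tie-corrected normal approximation (with continuity correction) for the p-value.
Step 5: p-value = 0.091554; compare to alpha = 0.1. reject H0.

U_X = 7, p = 0.091554, reject H0 at alpha = 0.1.


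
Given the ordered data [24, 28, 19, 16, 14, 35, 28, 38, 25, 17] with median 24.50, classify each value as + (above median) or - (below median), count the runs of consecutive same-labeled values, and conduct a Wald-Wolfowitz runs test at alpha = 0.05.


Step 1: Compute median = 24.50; label A = above, B = below.
Labels in order: BABBBAAAAB  (n_A = 5, n_B = 5)
Step 2: Count runs R = 5.
Step 3: Under H0 (random ordering), E[R] = 2*n_A*n_B/(n_A+n_B) + 1 = 2*5*5/10 + 1 = 6.0000.
        Var[R] = 2*n_A*n_B*(2*n_A*n_B - n_A - n_B) / ((n_A+n_B)^2 * (n_A+n_B-1)) = 2000/900 = 2.2222.
        SD[R] = 1.4907.
Step 4: Continuity-corrected z = (R + 0.5 - E[R]) / SD[R] = (5 + 0.5 - 6.0000) / 1.4907 = -0.3354.
Step 5: Two-sided p-value via normal approximation = 2*(1 - Phi(|z|)) = 0.737316.
Step 6: alpha = 0.05. fail to reject H0.

R = 5, z = -0.3354, p = 0.737316, fail to reject H0.


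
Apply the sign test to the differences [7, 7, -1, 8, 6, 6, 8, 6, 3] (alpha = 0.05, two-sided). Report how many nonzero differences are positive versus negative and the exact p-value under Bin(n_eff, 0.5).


Step 1: Discard zero differences. Original n = 9; n_eff = number of nonzero differences = 9.
Nonzero differences (with sign): +7, +7, -1, +8, +6, +6, +8, +6, +3
Step 2: Count signs: positive = 8, negative = 1.
Step 3: Under H0: P(positive) = 0.5, so the number of positives S ~ Bin(9, 0.5).
Step 4: Two-sided exact p-value = sum of Bin(9,0.5) probabilities at or below the observed probability = 0.039062.
Step 5: alpha = 0.05. reject H0.

n_eff = 9, pos = 8, neg = 1, p = 0.039062, reject H0.


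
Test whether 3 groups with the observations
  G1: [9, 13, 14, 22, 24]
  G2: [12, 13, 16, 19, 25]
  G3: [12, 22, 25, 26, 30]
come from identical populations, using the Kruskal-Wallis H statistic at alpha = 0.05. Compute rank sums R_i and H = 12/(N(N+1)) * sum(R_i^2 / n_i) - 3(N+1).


Step 1: Combine all N = 15 observations and assign midranks.
sorted (value, group, rank): (9,G1,1), (12,G2,2.5), (12,G3,2.5), (13,G1,4.5), (13,G2,4.5), (14,G1,6), (16,G2,7), (19,G2,8), (22,G1,9.5), (22,G3,9.5), (24,G1,11), (25,G2,12.5), (25,G3,12.5), (26,G3,14), (30,G3,15)
Step 2: Sum ranks within each group.
R_1 = 32 (n_1 = 5)
R_2 = 34.5 (n_2 = 5)
R_3 = 53.5 (n_3 = 5)
Step 3: H = 12/(N(N+1)) * sum(R_i^2/n_i) - 3(N+1)
     = 12/(15*16) * (32^2/5 + 34.5^2/5 + 53.5^2/5) - 3*16
     = 0.050000 * 1015.3 - 48
     = 2.765000.
Step 4: Ties present; correction factor C = 1 - 24/(15^3 - 15) = 0.992857. Corrected H = 2.765000 / 0.992857 = 2.784892.
Step 5: Under H0, H ~ chi^2(2); p-value = 0.248467.
Step 6: alpha = 0.05. fail to reject H0.

H = 2.7849, df = 2, p = 0.248467, fail to reject H0.


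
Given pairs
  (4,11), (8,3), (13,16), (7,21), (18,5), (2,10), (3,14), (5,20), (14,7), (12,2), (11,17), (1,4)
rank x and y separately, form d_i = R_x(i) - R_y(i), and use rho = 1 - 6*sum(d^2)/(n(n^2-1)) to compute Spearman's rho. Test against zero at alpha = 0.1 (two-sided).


Step 1: Rank x and y separately (midranks; no ties here).
rank(x): 4->4, 8->7, 13->10, 7->6, 18->12, 2->2, 3->3, 5->5, 14->11, 12->9, 11->8, 1->1
rank(y): 11->7, 3->2, 16->9, 21->12, 5->4, 10->6, 14->8, 20->11, 7->5, 2->1, 17->10, 4->3
Step 2: d_i = R_x(i) - R_y(i); compute d_i^2.
  (4-7)^2=9, (7-2)^2=25, (10-9)^2=1, (6-12)^2=36, (12-4)^2=64, (2-6)^2=16, (3-8)^2=25, (5-11)^2=36, (11-5)^2=36, (9-1)^2=64, (8-10)^2=4, (1-3)^2=4
sum(d^2) = 320.
Step 3: rho = 1 - 6*320 / (12*(12^2 - 1)) = 1 - 1920/1716 = -0.118881.
Step 4: Under H0, t = rho * sqrt((n-2)/(1-rho^2)) = -0.3786 ~ t(10).
Step 5: Two-sided p-value from the t-distribution with 10 df = 0.712884.
Step 6: alpha = 0.1. fail to reject H0.

rho = -0.1189, p = 0.712884, fail to reject H0 at alpha = 0.1.


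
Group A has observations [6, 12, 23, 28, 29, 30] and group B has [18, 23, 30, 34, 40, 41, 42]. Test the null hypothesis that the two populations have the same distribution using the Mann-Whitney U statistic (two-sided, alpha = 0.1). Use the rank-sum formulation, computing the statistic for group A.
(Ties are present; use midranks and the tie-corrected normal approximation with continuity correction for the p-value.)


Step 1: Combine and sort all 13 observations; assign midranks.
sorted (value, group): (6,X), (12,X), (18,Y), (23,X), (23,Y), (28,X), (29,X), (30,X), (30,Y), (34,Y), (40,Y), (41,Y), (42,Y)
ranks: 6->1, 12->2, 18->3, 23->4.5, 23->4.5, 28->6, 29->7, 30->8.5, 30->8.5, 34->10, 40->11, 41->12, 42->13
Step 2: Rank sum for X: R1 = 1 + 2 + 4.5 + 6 + 7 + 8.5 = 29.
Step 3: U_X = R1 - n1(n1+1)/2 = 29 - 6*7/2 = 29 - 21 = 8.
       U_Y = n1*n2 - U_X = 42 - 8 = 34.
Step 4: Ties are present, so use the tie-corrected normal approximation (with continuity correction) for the p-value.
Step 5: p-value = 0.073351; compare to alpha = 0.1. reject H0.

U_X = 8, p = 0.073351, reject H0 at alpha = 0.1.


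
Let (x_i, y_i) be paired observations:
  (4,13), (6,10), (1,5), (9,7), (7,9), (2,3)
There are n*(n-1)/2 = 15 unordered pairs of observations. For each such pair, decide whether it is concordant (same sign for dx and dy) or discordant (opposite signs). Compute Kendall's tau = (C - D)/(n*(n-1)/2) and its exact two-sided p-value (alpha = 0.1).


Step 1: Enumerate the 15 unordered pairs (i,j) with i<j and classify each by sign(x_j-x_i) * sign(y_j-y_i).
  (1,2):dx=+2,dy=-3->D; (1,3):dx=-3,dy=-8->C; (1,4):dx=+5,dy=-6->D; (1,5):dx=+3,dy=-4->D
  (1,6):dx=-2,dy=-10->C; (2,3):dx=-5,dy=-5->C; (2,4):dx=+3,dy=-3->D; (2,5):dx=+1,dy=-1->D
  (2,6):dx=-4,dy=-7->C; (3,4):dx=+8,dy=+2->C; (3,5):dx=+6,dy=+4->C; (3,6):dx=+1,dy=-2->D
  (4,5):dx=-2,dy=+2->D; (4,6):dx=-7,dy=-4->C; (5,6):dx=-5,dy=-6->C
Step 2: C = 8, D = 7, total pairs = 15.
Step 3: tau = (C - D)/(n(n-1)/2) = (8 - 7)/15 = 0.066667.
Step 4: Exact two-sided p-value (enumerate n! = 720 permutations of y under H0): p = 1.000000.
Step 5: alpha = 0.1. fail to reject H0.

tau_b = 0.0667 (C=8, D=7), p = 1.000000, fail to reject H0.


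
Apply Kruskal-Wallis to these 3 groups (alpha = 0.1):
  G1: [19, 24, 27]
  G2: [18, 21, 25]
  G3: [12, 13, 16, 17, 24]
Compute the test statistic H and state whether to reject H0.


Step 1: Combine all N = 11 observations and assign midranks.
sorted (value, group, rank): (12,G3,1), (13,G3,2), (16,G3,3), (17,G3,4), (18,G2,5), (19,G1,6), (21,G2,7), (24,G1,8.5), (24,G3,8.5), (25,G2,10), (27,G1,11)
Step 2: Sum ranks within each group.
R_1 = 25.5 (n_1 = 3)
R_2 = 22 (n_2 = 3)
R_3 = 18.5 (n_3 = 5)
Step 3: H = 12/(N(N+1)) * sum(R_i^2/n_i) - 3(N+1)
     = 12/(11*12) * (25.5^2/3 + 22^2/3 + 18.5^2/5) - 3*12
     = 0.090909 * 446.533 - 36
     = 4.593939.
Step 4: Ties present; correction factor C = 1 - 6/(11^3 - 11) = 0.995455. Corrected H = 4.593939 / 0.995455 = 4.614916.
Step 5: Under H0, H ~ chi^2(2); p-value = 0.099514.
Step 6: alpha = 0.1. reject H0.

H = 4.6149, df = 2, p = 0.099514, reject H0.


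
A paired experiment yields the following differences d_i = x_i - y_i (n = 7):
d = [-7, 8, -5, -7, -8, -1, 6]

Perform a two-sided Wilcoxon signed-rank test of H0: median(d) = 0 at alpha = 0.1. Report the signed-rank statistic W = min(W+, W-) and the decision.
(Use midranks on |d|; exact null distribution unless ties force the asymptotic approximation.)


Step 1: Drop any zero differences (none here) and take |d_i|.
|d| = [7, 8, 5, 7, 8, 1, 6]
Step 2: Midrank |d_i| (ties get averaged ranks).
ranks: |7|->4.5, |8|->6.5, |5|->2, |7|->4.5, |8|->6.5, |1|->1, |6|->3
Step 3: Attach original signs; sum ranks with positive sign and with negative sign.
W+ = 6.5 + 3 = 9.5
W- = 4.5 + 2 + 4.5 + 6.5 + 1 = 18.5
(Check: W+ + W- = 28 should equal n(n+1)/2 = 28.)
Step 4: Test statistic W = min(W+, W-) = 9.5.
Step 5: Ties in |d|, so use the tie-corrected normal approximation.
        E[W] = n(n+1)/4 = 7*8/4 = 14.
        Tie groups: |d|=7 (t=2), |d|=8 (t=2); sum(t^3 - t) = 12.
        Var[W] = n(n+1)(2n+1)/24 - sum(t^3-t)/48 = 840/24 - 12/48 = 34.75.
        z = (W - E[W]) / sqrt(Var[W]) = (9.5 - 14) / 5.8949 = -0.7634.
        Two-sided p = 2*Phi(z) = 0.445243.
Step 6: alpha = 0.1. fail to reject H0.

W+ = 9.5, W- = 18.5, W = min = 9.5, p = 0.445243, fail to reject H0.


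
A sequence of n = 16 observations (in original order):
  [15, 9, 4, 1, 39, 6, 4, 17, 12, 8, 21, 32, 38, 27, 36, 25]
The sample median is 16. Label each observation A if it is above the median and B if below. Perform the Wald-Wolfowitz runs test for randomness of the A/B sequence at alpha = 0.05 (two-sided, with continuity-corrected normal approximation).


Step 1: Compute median = 16; label A = above, B = below.
Labels in order: BBBBABBABBAAAAAA  (n_A = 8, n_B = 8)
Step 2: Count runs R = 6.
Step 3: Under H0 (random ordering), E[R] = 2*n_A*n_B/(n_A+n_B) + 1 = 2*8*8/16 + 1 = 9.0000.
        Var[R] = 2*n_A*n_B*(2*n_A*n_B - n_A - n_B) / ((n_A+n_B)^2 * (n_A+n_B-1)) = 14336/3840 = 3.7333.
        SD[R] = 1.9322.
Step 4: Continuity-corrected z = (R + 0.5 - E[R]) / SD[R] = (6 + 0.5 - 9.0000) / 1.9322 = -1.2939.
Step 5: Two-sided p-value via normal approximation = 2*(1 - Phi(|z|)) = 0.195709.
Step 6: alpha = 0.05. fail to reject H0.

R = 6, z = -1.2939, p = 0.195709, fail to reject H0.


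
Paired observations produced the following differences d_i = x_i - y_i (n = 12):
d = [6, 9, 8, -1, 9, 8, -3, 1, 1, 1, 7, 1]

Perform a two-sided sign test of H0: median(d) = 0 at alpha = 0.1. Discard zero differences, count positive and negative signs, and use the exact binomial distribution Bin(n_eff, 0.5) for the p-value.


Step 1: Discard zero differences. Original n = 12; n_eff = number of nonzero differences = 12.
Nonzero differences (with sign): +6, +9, +8, -1, +9, +8, -3, +1, +1, +1, +7, +1
Step 2: Count signs: positive = 10, negative = 2.
Step 3: Under H0: P(positive) = 0.5, so the number of positives S ~ Bin(12, 0.5).
Step 4: Two-sided exact p-value = sum of Bin(12,0.5) probabilities at or below the observed probability = 0.038574.
Step 5: alpha = 0.1. reject H0.

n_eff = 12, pos = 10, neg = 2, p = 0.038574, reject H0.


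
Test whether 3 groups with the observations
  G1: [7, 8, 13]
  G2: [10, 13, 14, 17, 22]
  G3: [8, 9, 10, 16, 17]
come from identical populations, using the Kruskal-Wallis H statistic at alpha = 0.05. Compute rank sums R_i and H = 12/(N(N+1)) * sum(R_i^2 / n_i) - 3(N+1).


Step 1: Combine all N = 13 observations and assign midranks.
sorted (value, group, rank): (7,G1,1), (8,G1,2.5), (8,G3,2.5), (9,G3,4), (10,G2,5.5), (10,G3,5.5), (13,G1,7.5), (13,G2,7.5), (14,G2,9), (16,G3,10), (17,G2,11.5), (17,G3,11.5), (22,G2,13)
Step 2: Sum ranks within each group.
R_1 = 11 (n_1 = 3)
R_2 = 46.5 (n_2 = 5)
R_3 = 33.5 (n_3 = 5)
Step 3: H = 12/(N(N+1)) * sum(R_i^2/n_i) - 3(N+1)
     = 12/(13*14) * (11^2/3 + 46.5^2/5 + 33.5^2/5) - 3*14
     = 0.065934 * 697.233 - 42
     = 3.971429.
Step 4: Ties present; correction factor C = 1 - 24/(13^3 - 13) = 0.989011. Corrected H = 3.971429 / 0.989011 = 4.015556.
Step 5: Under H0, H ~ chi^2(2); p-value = 0.134287.
Step 6: alpha = 0.05. fail to reject H0.

H = 4.0156, df = 2, p = 0.134287, fail to reject H0.


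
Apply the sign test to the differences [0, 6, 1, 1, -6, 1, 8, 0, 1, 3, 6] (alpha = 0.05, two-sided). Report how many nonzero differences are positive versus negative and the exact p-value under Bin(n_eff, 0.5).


Step 1: Discard zero differences. Original n = 11; n_eff = number of nonzero differences = 9.
Nonzero differences (with sign): +6, +1, +1, -6, +1, +8, +1, +3, +6
Step 2: Count signs: positive = 8, negative = 1.
Step 3: Under H0: P(positive) = 0.5, so the number of positives S ~ Bin(9, 0.5).
Step 4: Two-sided exact p-value = sum of Bin(9,0.5) probabilities at or below the observed probability = 0.039062.
Step 5: alpha = 0.05. reject H0.

n_eff = 9, pos = 8, neg = 1, p = 0.039062, reject H0.


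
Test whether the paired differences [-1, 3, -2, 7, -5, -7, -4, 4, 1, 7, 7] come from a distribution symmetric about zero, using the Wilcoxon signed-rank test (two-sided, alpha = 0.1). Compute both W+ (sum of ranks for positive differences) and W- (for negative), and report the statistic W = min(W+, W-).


Step 1: Drop any zero differences (none here) and take |d_i|.
|d| = [1, 3, 2, 7, 5, 7, 4, 4, 1, 7, 7]
Step 2: Midrank |d_i| (ties get averaged ranks).
ranks: |1|->1.5, |3|->4, |2|->3, |7|->9.5, |5|->7, |7|->9.5, |4|->5.5, |4|->5.5, |1|->1.5, |7|->9.5, |7|->9.5
Step 3: Attach original signs; sum ranks with positive sign and with negative sign.
W+ = 4 + 9.5 + 5.5 + 1.5 + 9.5 + 9.5 = 39.5
W- = 1.5 + 3 + 7 + 9.5 + 5.5 = 26.5
(Check: W+ + W- = 66 should equal n(n+1)/2 = 66.)
Step 4: Test statistic W = min(W+, W-) = 26.5.
Step 5: Ties in |d|, so use the tie-corrected normal approximation.
        E[W] = n(n+1)/4 = 11*12/4 = 33.
        Tie groups: |d|=1 (t=2), |d|=4 (t=2), |d|=7 (t=4); sum(t^3 - t) = 72.
        Var[W] = n(n+1)(2n+1)/24 - sum(t^3-t)/48 = 3036/24 - 72/48 = 125.
        z = (W - E[W]) / sqrt(Var[W]) = (26.5 - 33) / 11.1803 = -0.5814.
        Two-sided p = 2*Phi(z) = 0.560986.
Step 6: alpha = 0.1. fail to reject H0.

W+ = 39.5, W- = 26.5, W = min = 26.5, p = 0.560986, fail to reject H0.


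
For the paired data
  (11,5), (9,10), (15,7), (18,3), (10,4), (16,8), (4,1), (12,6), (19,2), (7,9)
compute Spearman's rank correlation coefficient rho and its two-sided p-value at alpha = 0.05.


Step 1: Rank x and y separately (midranks; no ties here).
rank(x): 11->5, 9->3, 15->7, 18->9, 10->4, 16->8, 4->1, 12->6, 19->10, 7->2
rank(y): 5->5, 10->10, 7->7, 3->3, 4->4, 8->8, 1->1, 6->6, 2->2, 9->9
Step 2: d_i = R_x(i) - R_y(i); compute d_i^2.
  (5-5)^2=0, (3-10)^2=49, (7-7)^2=0, (9-3)^2=36, (4-4)^2=0, (8-8)^2=0, (1-1)^2=0, (6-6)^2=0, (10-2)^2=64, (2-9)^2=49
sum(d^2) = 198.
Step 3: rho = 1 - 6*198 / (10*(10^2 - 1)) = 1 - 1188/990 = -0.200000.
Step 4: Under H0, t = rho * sqrt((n-2)/(1-rho^2)) = -0.5774 ~ t(8).
Step 5: Two-sided p-value from the t-distribution with 8 df = 0.579584.
Step 6: alpha = 0.05. fail to reject H0.

rho = -0.2000, p = 0.579584, fail to reject H0 at alpha = 0.05.


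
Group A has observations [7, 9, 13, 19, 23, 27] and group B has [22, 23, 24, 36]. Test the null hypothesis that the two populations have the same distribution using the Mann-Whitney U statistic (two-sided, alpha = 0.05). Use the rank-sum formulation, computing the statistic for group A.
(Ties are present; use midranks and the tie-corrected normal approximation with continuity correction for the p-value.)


Step 1: Combine and sort all 10 observations; assign midranks.
sorted (value, group): (7,X), (9,X), (13,X), (19,X), (22,Y), (23,X), (23,Y), (24,Y), (27,X), (36,Y)
ranks: 7->1, 9->2, 13->3, 19->4, 22->5, 23->6.5, 23->6.5, 24->8, 27->9, 36->10
Step 2: Rank sum for X: R1 = 1 + 2 + 3 + 4 + 6.5 + 9 = 25.5.
Step 3: U_X = R1 - n1(n1+1)/2 = 25.5 - 6*7/2 = 25.5 - 21 = 4.5.
       U_Y = n1*n2 - U_X = 24 - 4.5 = 19.5.
Step 4: Ties are present, so use the tie-corrected normal approximation (with continuity correction) for the p-value.
Step 5: p-value = 0.134407; compare to alpha = 0.05. fail to reject H0.

U_X = 4.5, p = 0.134407, fail to reject H0 at alpha = 0.05.


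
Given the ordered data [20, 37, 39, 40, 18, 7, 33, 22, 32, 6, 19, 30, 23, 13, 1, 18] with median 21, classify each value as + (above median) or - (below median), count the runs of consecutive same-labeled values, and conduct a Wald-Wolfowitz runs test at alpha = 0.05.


Step 1: Compute median = 21; label A = above, B = below.
Labels in order: BAAABBAAABBAABBB  (n_A = 8, n_B = 8)
Step 2: Count runs R = 7.
Step 3: Under H0 (random ordering), E[R] = 2*n_A*n_B/(n_A+n_B) + 1 = 2*8*8/16 + 1 = 9.0000.
        Var[R] = 2*n_A*n_B*(2*n_A*n_B - n_A - n_B) / ((n_A+n_B)^2 * (n_A+n_B-1)) = 14336/3840 = 3.7333.
        SD[R] = 1.9322.
Step 4: Continuity-corrected z = (R + 0.5 - E[R]) / SD[R] = (7 + 0.5 - 9.0000) / 1.9322 = -0.7763.
Step 5: Two-sided p-value via normal approximation = 2*(1 - Phi(|z|)) = 0.437558.
Step 6: alpha = 0.05. fail to reject H0.

R = 7, z = -0.7763, p = 0.437558, fail to reject H0.


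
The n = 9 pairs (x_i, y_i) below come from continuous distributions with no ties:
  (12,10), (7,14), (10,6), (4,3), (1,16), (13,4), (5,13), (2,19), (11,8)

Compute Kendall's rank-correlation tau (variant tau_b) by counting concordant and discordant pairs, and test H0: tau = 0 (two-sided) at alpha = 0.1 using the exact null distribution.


Step 1: Enumerate the 36 unordered pairs (i,j) with i<j and classify each by sign(x_j-x_i) * sign(y_j-y_i).
  (1,2):dx=-5,dy=+4->D; (1,3):dx=-2,dy=-4->C; (1,4):dx=-8,dy=-7->C; (1,5):dx=-11,dy=+6->D
  (1,6):dx=+1,dy=-6->D; (1,7):dx=-7,dy=+3->D; (1,8):dx=-10,dy=+9->D; (1,9):dx=-1,dy=-2->C
  (2,3):dx=+3,dy=-8->D; (2,4):dx=-3,dy=-11->C; (2,5):dx=-6,dy=+2->D; (2,6):dx=+6,dy=-10->D
  (2,7):dx=-2,dy=-1->C; (2,8):dx=-5,dy=+5->D; (2,9):dx=+4,dy=-6->D; (3,4):dx=-6,dy=-3->C
  (3,5):dx=-9,dy=+10->D; (3,6):dx=+3,dy=-2->D; (3,7):dx=-5,dy=+7->D; (3,8):dx=-8,dy=+13->D
  (3,9):dx=+1,dy=+2->C; (4,5):dx=-3,dy=+13->D; (4,6):dx=+9,dy=+1->C; (4,7):dx=+1,dy=+10->C
  (4,8):dx=-2,dy=+16->D; (4,9):dx=+7,dy=+5->C; (5,6):dx=+12,dy=-12->D; (5,7):dx=+4,dy=-3->D
  (5,8):dx=+1,dy=+3->C; (5,9):dx=+10,dy=-8->D; (6,7):dx=-8,dy=+9->D; (6,8):dx=-11,dy=+15->D
  (6,9):dx=-2,dy=+4->D; (7,8):dx=-3,dy=+6->D; (7,9):dx=+6,dy=-5->D; (8,9):dx=+9,dy=-11->D
Step 2: C = 11, D = 25, total pairs = 36.
Step 3: tau = (C - D)/(n(n-1)/2) = (11 - 25)/36 = -0.388889.
Step 4: Exact two-sided p-value (enumerate n! = 362880 permutations of y under H0): p = 0.180181.
Step 5: alpha = 0.1. fail to reject H0.

tau_b = -0.3889 (C=11, D=25), p = 0.180181, fail to reject H0.


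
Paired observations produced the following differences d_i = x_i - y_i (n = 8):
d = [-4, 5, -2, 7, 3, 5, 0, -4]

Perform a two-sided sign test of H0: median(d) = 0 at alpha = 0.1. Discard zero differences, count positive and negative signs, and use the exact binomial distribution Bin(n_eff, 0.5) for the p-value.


Step 1: Discard zero differences. Original n = 8; n_eff = number of nonzero differences = 7.
Nonzero differences (with sign): -4, +5, -2, +7, +3, +5, -4
Step 2: Count signs: positive = 4, negative = 3.
Step 3: Under H0: P(positive) = 0.5, so the number of positives S ~ Bin(7, 0.5).
Step 4: Two-sided exact p-value = sum of Bin(7,0.5) probabilities at or below the observed probability = 1.000000.
Step 5: alpha = 0.1. fail to reject H0.

n_eff = 7, pos = 4, neg = 3, p = 1.000000, fail to reject H0.


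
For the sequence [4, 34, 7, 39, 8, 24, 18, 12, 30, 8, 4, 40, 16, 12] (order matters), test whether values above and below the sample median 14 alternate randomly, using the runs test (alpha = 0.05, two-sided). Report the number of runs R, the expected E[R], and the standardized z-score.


Step 1: Compute median = 14; label A = above, B = below.
Labels in order: BABABAABABBAAB  (n_A = 7, n_B = 7)
Step 2: Count runs R = 11.
Step 3: Under H0 (random ordering), E[R] = 2*n_A*n_B/(n_A+n_B) + 1 = 2*7*7/14 + 1 = 8.0000.
        Var[R] = 2*n_A*n_B*(2*n_A*n_B - n_A - n_B) / ((n_A+n_B)^2 * (n_A+n_B-1)) = 8232/2548 = 3.2308.
        SD[R] = 1.7974.
Step 4: Continuity-corrected z = (R - 0.5 - E[R]) / SD[R] = (11 - 0.5 - 8.0000) / 1.7974 = 1.3909.
Step 5: Two-sided p-value via normal approximation = 2*(1 - Phi(|z|)) = 0.164264.
Step 6: alpha = 0.05. fail to reject H0.

R = 11, z = 1.3909, p = 0.164264, fail to reject H0.


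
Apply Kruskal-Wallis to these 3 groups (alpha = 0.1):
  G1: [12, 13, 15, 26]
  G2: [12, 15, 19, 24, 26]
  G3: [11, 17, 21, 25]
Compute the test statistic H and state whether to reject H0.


Step 1: Combine all N = 13 observations and assign midranks.
sorted (value, group, rank): (11,G3,1), (12,G1,2.5), (12,G2,2.5), (13,G1,4), (15,G1,5.5), (15,G2,5.5), (17,G3,7), (19,G2,8), (21,G3,9), (24,G2,10), (25,G3,11), (26,G1,12.5), (26,G2,12.5)
Step 2: Sum ranks within each group.
R_1 = 24.5 (n_1 = 4)
R_2 = 38.5 (n_2 = 5)
R_3 = 28 (n_3 = 4)
Step 3: H = 12/(N(N+1)) * sum(R_i^2/n_i) - 3(N+1)
     = 12/(13*14) * (24.5^2/4 + 38.5^2/5 + 28^2/4) - 3*14
     = 0.065934 * 642.513 - 42
     = 0.363462.
Step 4: Ties present; correction factor C = 1 - 18/(13^3 - 13) = 0.991758. Corrected H = 0.363462 / 0.991758 = 0.366482.
Step 5: Under H0, H ~ chi^2(2); p-value = 0.832567.
Step 6: alpha = 0.1. fail to reject H0.

H = 0.3665, df = 2, p = 0.832567, fail to reject H0.


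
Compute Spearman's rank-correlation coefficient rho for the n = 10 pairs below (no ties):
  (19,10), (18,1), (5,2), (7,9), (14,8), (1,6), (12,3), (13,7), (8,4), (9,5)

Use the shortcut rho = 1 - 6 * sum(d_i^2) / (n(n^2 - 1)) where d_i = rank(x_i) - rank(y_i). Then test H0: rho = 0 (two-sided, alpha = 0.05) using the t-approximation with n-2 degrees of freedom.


Step 1: Rank x and y separately (midranks; no ties here).
rank(x): 19->10, 18->9, 5->2, 7->3, 14->8, 1->1, 12->6, 13->7, 8->4, 9->5
rank(y): 10->10, 1->1, 2->2, 9->9, 8->8, 6->6, 3->3, 7->7, 4->4, 5->5
Step 2: d_i = R_x(i) - R_y(i); compute d_i^2.
  (10-10)^2=0, (9-1)^2=64, (2-2)^2=0, (3-9)^2=36, (8-8)^2=0, (1-6)^2=25, (6-3)^2=9, (7-7)^2=0, (4-4)^2=0, (5-5)^2=0
sum(d^2) = 134.
Step 3: rho = 1 - 6*134 / (10*(10^2 - 1)) = 1 - 804/990 = 0.187879.
Step 4: Under H0, t = rho * sqrt((n-2)/(1-rho^2)) = 0.5410 ~ t(8).
Step 5: Two-sided p-value from the t-distribution with 8 df = 0.603218.
Step 6: alpha = 0.05. fail to reject H0.

rho = 0.1879, p = 0.603218, fail to reject H0 at alpha = 0.05.


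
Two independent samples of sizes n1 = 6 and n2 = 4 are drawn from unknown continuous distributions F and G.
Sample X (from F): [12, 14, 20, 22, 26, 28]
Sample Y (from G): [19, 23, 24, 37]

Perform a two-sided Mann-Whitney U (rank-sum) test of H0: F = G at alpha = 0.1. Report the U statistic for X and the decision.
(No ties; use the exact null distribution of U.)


Step 1: Combine and sort all 10 observations; assign midranks.
sorted (value, group): (12,X), (14,X), (19,Y), (20,X), (22,X), (23,Y), (24,Y), (26,X), (28,X), (37,Y)
ranks: 12->1, 14->2, 19->3, 20->4, 22->5, 23->6, 24->7, 26->8, 28->9, 37->10
Step 2: Rank sum for X: R1 = 1 + 2 + 4 + 5 + 8 + 9 = 29.
Step 3: U_X = R1 - n1(n1+1)/2 = 29 - 6*7/2 = 29 - 21 = 8.
       U_Y = n1*n2 - U_X = 24 - 8 = 16.
Step 4: No ties, so the exact null distribution of U (based on enumerating the C(10,6) = 210 equally likely rank assignments) gives the two-sided p-value.
Step 5: p-value = 0.476190; compare to alpha = 0.1. fail to reject H0.

U_X = 8, p = 0.476190, fail to reject H0 at alpha = 0.1.


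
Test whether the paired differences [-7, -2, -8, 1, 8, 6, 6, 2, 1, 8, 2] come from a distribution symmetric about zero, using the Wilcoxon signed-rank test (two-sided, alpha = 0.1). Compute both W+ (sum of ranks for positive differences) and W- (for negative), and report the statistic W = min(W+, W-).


Step 1: Drop any zero differences (none here) and take |d_i|.
|d| = [7, 2, 8, 1, 8, 6, 6, 2, 1, 8, 2]
Step 2: Midrank |d_i| (ties get averaged ranks).
ranks: |7|->8, |2|->4, |8|->10, |1|->1.5, |8|->10, |6|->6.5, |6|->6.5, |2|->4, |1|->1.5, |8|->10, |2|->4
Step 3: Attach original signs; sum ranks with positive sign and with negative sign.
W+ = 1.5 + 10 + 6.5 + 6.5 + 4 + 1.5 + 10 + 4 = 44
W- = 8 + 4 + 10 = 22
(Check: W+ + W- = 66 should equal n(n+1)/2 = 66.)
Step 4: Test statistic W = min(W+, W-) = 22.
Step 5: Ties in |d|, so use the tie-corrected normal approximation.
        E[W] = n(n+1)/4 = 11*12/4 = 33.
        Tie groups: |d|=1 (t=2), |d|=2 (t=3), |d|=6 (t=2), |d|=8 (t=3); sum(t^3 - t) = 60.
        Var[W] = n(n+1)(2n+1)/24 - sum(t^3-t)/48 = 3036/24 - 60/48 = 125.25.
        z = (W - E[W]) / sqrt(Var[W]) = (22 - 33) / 11.1915 = -0.9829.
        Two-sided p = 2*Phi(z) = 0.325663.
Step 6: alpha = 0.1. fail to reject H0.

W+ = 44, W- = 22, W = min = 22, p = 0.325663, fail to reject H0.


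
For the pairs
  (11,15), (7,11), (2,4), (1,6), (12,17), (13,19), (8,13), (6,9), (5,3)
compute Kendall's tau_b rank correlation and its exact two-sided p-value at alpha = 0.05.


Step 1: Enumerate the 36 unordered pairs (i,j) with i<j and classify each by sign(x_j-x_i) * sign(y_j-y_i).
  (1,2):dx=-4,dy=-4->C; (1,3):dx=-9,dy=-11->C; (1,4):dx=-10,dy=-9->C; (1,5):dx=+1,dy=+2->C
  (1,6):dx=+2,dy=+4->C; (1,7):dx=-3,dy=-2->C; (1,8):dx=-5,dy=-6->C; (1,9):dx=-6,dy=-12->C
  (2,3):dx=-5,dy=-7->C; (2,4):dx=-6,dy=-5->C; (2,5):dx=+5,dy=+6->C; (2,6):dx=+6,dy=+8->C
  (2,7):dx=+1,dy=+2->C; (2,8):dx=-1,dy=-2->C; (2,9):dx=-2,dy=-8->C; (3,4):dx=-1,dy=+2->D
  (3,5):dx=+10,dy=+13->C; (3,6):dx=+11,dy=+15->C; (3,7):dx=+6,dy=+9->C; (3,8):dx=+4,dy=+5->C
  (3,9):dx=+3,dy=-1->D; (4,5):dx=+11,dy=+11->C; (4,6):dx=+12,dy=+13->C; (4,7):dx=+7,dy=+7->C
  (4,8):dx=+5,dy=+3->C; (4,9):dx=+4,dy=-3->D; (5,6):dx=+1,dy=+2->C; (5,7):dx=-4,dy=-4->C
  (5,8):dx=-6,dy=-8->C; (5,9):dx=-7,dy=-14->C; (6,7):dx=-5,dy=-6->C; (6,8):dx=-7,dy=-10->C
  (6,9):dx=-8,dy=-16->C; (7,8):dx=-2,dy=-4->C; (7,9):dx=-3,dy=-10->C; (8,9):dx=-1,dy=-6->C
Step 2: C = 33, D = 3, total pairs = 36.
Step 3: tau = (C - D)/(n(n-1)/2) = (33 - 3)/36 = 0.833333.
Step 4: Exact two-sided p-value (enumerate n! = 362880 permutations of y under H0): p = 0.000854.
Step 5: alpha = 0.05. reject H0.

tau_b = 0.8333 (C=33, D=3), p = 0.000854, reject H0.


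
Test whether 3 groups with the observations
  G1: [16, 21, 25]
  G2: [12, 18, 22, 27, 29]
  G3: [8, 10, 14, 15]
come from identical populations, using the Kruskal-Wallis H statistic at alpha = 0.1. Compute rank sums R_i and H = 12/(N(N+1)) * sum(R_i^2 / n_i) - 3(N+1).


Step 1: Combine all N = 12 observations and assign midranks.
sorted (value, group, rank): (8,G3,1), (10,G3,2), (12,G2,3), (14,G3,4), (15,G3,5), (16,G1,6), (18,G2,7), (21,G1,8), (22,G2,9), (25,G1,10), (27,G2,11), (29,G2,12)
Step 2: Sum ranks within each group.
R_1 = 24 (n_1 = 3)
R_2 = 42 (n_2 = 5)
R_3 = 12 (n_3 = 4)
Step 3: H = 12/(N(N+1)) * sum(R_i^2/n_i) - 3(N+1)
     = 12/(12*13) * (24^2/3 + 42^2/5 + 12^2/4) - 3*13
     = 0.076923 * 580.8 - 39
     = 5.676923.
Step 4: No ties, so H is used without correction.
Step 5: Under H0, H ~ chi^2(2); p-value = 0.058516.
Step 6: alpha = 0.1. reject H0.

H = 5.6769, df = 2, p = 0.058516, reject H0.


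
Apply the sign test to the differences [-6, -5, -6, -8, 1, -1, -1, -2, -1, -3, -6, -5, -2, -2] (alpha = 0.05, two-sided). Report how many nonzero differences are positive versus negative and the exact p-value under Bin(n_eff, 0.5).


Step 1: Discard zero differences. Original n = 14; n_eff = number of nonzero differences = 14.
Nonzero differences (with sign): -6, -5, -6, -8, +1, -1, -1, -2, -1, -3, -6, -5, -2, -2
Step 2: Count signs: positive = 1, negative = 13.
Step 3: Under H0: P(positive) = 0.5, so the number of positives S ~ Bin(14, 0.5).
Step 4: Two-sided exact p-value = sum of Bin(14,0.5) probabilities at or below the observed probability = 0.001831.
Step 5: alpha = 0.05. reject H0.

n_eff = 14, pos = 1, neg = 13, p = 0.001831, reject H0.


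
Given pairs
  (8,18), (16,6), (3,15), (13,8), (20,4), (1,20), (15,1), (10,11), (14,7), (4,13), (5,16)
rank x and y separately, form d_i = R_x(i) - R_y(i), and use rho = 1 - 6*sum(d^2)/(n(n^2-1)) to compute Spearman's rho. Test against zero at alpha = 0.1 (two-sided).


Step 1: Rank x and y separately (midranks; no ties here).
rank(x): 8->5, 16->10, 3->2, 13->7, 20->11, 1->1, 15->9, 10->6, 14->8, 4->3, 5->4
rank(y): 18->10, 6->3, 15->8, 8->5, 4->2, 20->11, 1->1, 11->6, 7->4, 13->7, 16->9
Step 2: d_i = R_x(i) - R_y(i); compute d_i^2.
  (5-10)^2=25, (10-3)^2=49, (2-8)^2=36, (7-5)^2=4, (11-2)^2=81, (1-11)^2=100, (9-1)^2=64, (6-6)^2=0, (8-4)^2=16, (3-7)^2=16, (4-9)^2=25
sum(d^2) = 416.
Step 3: rho = 1 - 6*416 / (11*(11^2 - 1)) = 1 - 2496/1320 = -0.890909.
Step 4: Under H0, t = rho * sqrt((n-2)/(1-rho^2)) = -5.8847 ~ t(9).
Step 5: Two-sided p-value from the t-distribution with 9 df = 0.000233.
Step 6: alpha = 0.1. reject H0.

rho = -0.8909, p = 0.000233, reject H0 at alpha = 0.1.


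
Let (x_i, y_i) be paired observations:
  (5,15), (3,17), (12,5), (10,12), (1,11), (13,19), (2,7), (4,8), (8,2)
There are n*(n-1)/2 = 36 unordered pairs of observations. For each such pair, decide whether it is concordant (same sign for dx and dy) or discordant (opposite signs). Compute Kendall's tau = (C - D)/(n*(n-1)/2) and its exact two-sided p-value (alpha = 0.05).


Step 1: Enumerate the 36 unordered pairs (i,j) with i<j and classify each by sign(x_j-x_i) * sign(y_j-y_i).
  (1,2):dx=-2,dy=+2->D; (1,3):dx=+7,dy=-10->D; (1,4):dx=+5,dy=-3->D; (1,5):dx=-4,dy=-4->C
  (1,6):dx=+8,dy=+4->C; (1,7):dx=-3,dy=-8->C; (1,8):dx=-1,dy=-7->C; (1,9):dx=+3,dy=-13->D
  (2,3):dx=+9,dy=-12->D; (2,4):dx=+7,dy=-5->D; (2,5):dx=-2,dy=-6->C; (2,6):dx=+10,dy=+2->C
  (2,7):dx=-1,dy=-10->C; (2,8):dx=+1,dy=-9->D; (2,9):dx=+5,dy=-15->D; (3,4):dx=-2,dy=+7->D
  (3,5):dx=-11,dy=+6->D; (3,6):dx=+1,dy=+14->C; (3,7):dx=-10,dy=+2->D; (3,8):dx=-8,dy=+3->D
  (3,9):dx=-4,dy=-3->C; (4,5):dx=-9,dy=-1->C; (4,6):dx=+3,dy=+7->C; (4,7):dx=-8,dy=-5->C
  (4,8):dx=-6,dy=-4->C; (4,9):dx=-2,dy=-10->C; (5,6):dx=+12,dy=+8->C; (5,7):dx=+1,dy=-4->D
  (5,8):dx=+3,dy=-3->D; (5,9):dx=+7,dy=-9->D; (6,7):dx=-11,dy=-12->C; (6,8):dx=-9,dy=-11->C
  (6,9):dx=-5,dy=-17->C; (7,8):dx=+2,dy=+1->C; (7,9):dx=+6,dy=-5->D; (8,9):dx=+4,dy=-6->D
Step 2: C = 19, D = 17, total pairs = 36.
Step 3: tau = (C - D)/(n(n-1)/2) = (19 - 17)/36 = 0.055556.
Step 4: Exact two-sided p-value (enumerate n! = 362880 permutations of y under H0): p = 0.919455.
Step 5: alpha = 0.05. fail to reject H0.

tau_b = 0.0556 (C=19, D=17), p = 0.919455, fail to reject H0.
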